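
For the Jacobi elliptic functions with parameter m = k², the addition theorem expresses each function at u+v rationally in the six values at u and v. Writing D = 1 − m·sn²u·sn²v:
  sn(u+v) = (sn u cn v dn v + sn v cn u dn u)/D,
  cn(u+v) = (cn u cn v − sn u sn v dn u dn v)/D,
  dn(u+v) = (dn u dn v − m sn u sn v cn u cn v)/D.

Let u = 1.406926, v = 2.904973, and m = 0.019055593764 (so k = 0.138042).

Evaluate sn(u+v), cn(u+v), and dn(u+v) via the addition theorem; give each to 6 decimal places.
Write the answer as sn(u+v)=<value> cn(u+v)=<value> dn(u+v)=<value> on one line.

sn u = 0.9856170231925574, cn u = 0.1689943300618153, dn u = 0.9907010732462245
sn v = 0.2490492263993263, cn v = -0.9684908274371508, dn v = 0.9994088587469117
m = k² = 0.019055593764
D = 1 − m·sn²u·sn²v = 0.9988518218668149
sn(u+v) = (sn u·cn v·dn v + sn v·cn u·dn u)/D = -0.9123002311130311/0.9988518218668149 = -0.9133489183690707
cn(u+v) = (cn u·cn v − sn u·sn v·dn u·dn v)/D = -0.4067102781560424/0.9988518218668149 = -0.4071777907917481
dn(u+v) = (dn u·dn v − m·sn u·sn v·cn u·cn v)/D = 0.9908809965356928/0.9988518218668149 = 0.9920200122214074

sn(u+v)=-0.913349 cn(u+v)=-0.407178 dn(u+v)=0.992020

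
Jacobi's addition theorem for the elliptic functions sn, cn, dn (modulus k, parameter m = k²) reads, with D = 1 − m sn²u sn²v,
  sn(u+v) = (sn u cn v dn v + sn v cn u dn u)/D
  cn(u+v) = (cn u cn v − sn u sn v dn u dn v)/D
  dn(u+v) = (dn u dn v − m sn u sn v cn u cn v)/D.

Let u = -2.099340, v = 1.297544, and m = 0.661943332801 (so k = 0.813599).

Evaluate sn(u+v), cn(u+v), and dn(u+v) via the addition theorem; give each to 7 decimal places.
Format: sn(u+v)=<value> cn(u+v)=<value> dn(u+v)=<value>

sn u = -0.9990084055616824, cn u = -0.04452196780360293, dn u = 0.5825536670483531
sn v = 0.9023341138534492, cn v = 0.4310372918626771, dn v = 0.6790001488365707
m = k² = 0.661943332801
D = 1 − m·sn²u·sn²v = 0.4621095292766309
sn(u+v) = (sn u·cn v·dn v + sn v·cn u·dn u)/D = -0.31578750167718/0.4621095292766309 = -0.6833607222328915
cn(u+v) = (cn u·cn v − sn u·sn v·dn u·dn v)/D = 0.3373773419077731/0.4621095292766309 = 0.7300809018933045
dn(u+v) = (dn u·dn v − m·sn u·sn v·cn u·cn v)/D = 0.3841029445417412/0.4621095292766309 = 0.8311945982654841

sn(u+v)=-0.6833607 cn(u+v)=0.7300809 dn(u+v)=0.8311946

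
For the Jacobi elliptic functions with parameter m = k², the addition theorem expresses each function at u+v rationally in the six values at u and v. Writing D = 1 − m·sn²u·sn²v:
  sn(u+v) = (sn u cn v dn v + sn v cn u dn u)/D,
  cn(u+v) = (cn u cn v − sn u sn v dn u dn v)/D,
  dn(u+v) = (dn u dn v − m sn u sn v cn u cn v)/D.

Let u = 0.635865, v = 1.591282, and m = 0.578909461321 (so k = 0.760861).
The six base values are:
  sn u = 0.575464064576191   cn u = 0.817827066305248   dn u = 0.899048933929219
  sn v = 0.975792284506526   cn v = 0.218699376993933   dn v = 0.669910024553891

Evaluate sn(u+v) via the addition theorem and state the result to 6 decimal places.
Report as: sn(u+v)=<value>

sn(u+v)=0.980818

m = k² = 0.578909461321
D = 1 − m·sn²u·sn²v = 0.8174584117459129
sn(u+v) = (sn u·cn v·dn v + sn v·cn u·dn u)/D = 0.8017780385698553/0.8174584117459129 = 0.9808181395521176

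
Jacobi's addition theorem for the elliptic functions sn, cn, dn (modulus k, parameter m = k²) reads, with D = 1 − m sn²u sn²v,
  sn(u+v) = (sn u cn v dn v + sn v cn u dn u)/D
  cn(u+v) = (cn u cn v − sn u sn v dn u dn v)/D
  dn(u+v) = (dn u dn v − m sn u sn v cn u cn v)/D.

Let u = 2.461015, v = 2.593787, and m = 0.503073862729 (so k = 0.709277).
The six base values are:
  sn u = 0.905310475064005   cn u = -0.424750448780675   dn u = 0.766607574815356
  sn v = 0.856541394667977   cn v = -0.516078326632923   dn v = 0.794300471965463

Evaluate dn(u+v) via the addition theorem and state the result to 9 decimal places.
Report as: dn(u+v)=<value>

dn(u+v)=0.750399706

m = k² = 0.503073862729
D = 1 − m·sn²u·sn²v = 0.6975012686738663
dn(u+v) = (dn u·dn v − m·sn u·sn v·cn u·cn v)/D = 0.5234047468962616/0.6975012686738663 = 0.7503997059265455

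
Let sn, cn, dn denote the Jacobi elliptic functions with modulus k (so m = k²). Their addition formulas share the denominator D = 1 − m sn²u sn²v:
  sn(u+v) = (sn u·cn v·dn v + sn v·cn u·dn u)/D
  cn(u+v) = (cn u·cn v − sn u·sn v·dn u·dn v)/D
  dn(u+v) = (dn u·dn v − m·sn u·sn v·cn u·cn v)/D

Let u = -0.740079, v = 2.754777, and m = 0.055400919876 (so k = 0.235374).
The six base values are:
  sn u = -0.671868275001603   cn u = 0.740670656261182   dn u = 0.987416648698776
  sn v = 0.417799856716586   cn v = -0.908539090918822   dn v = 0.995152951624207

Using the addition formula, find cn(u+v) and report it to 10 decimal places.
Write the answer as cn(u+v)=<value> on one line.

m = k² = 0.055400919876
D = 1 − m·sn²u·sn²v = 0.995634622372155
cn(u+v) = (cn u·cn v − sn u·sn v·dn u·dn v)/D = -0.3970974807482415/0.995634622372155 = -0.3988385616825323

cn(u+v)=-0.3988385617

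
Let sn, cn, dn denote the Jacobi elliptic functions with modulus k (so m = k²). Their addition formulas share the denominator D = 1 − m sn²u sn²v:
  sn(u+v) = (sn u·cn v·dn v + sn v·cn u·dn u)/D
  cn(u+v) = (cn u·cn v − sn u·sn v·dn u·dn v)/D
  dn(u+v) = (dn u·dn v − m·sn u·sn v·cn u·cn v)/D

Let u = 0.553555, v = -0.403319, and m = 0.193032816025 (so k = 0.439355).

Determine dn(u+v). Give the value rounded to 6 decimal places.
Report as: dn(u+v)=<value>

dn(u+v)=0.997839

sn u = 0.5213516547326868, cn u = 0.8533419315300809, dn u = 0.973412668714281
sn v = -0.390595775811492, cn v = 0.9205622955119434, dn v = 0.9851649287430965
m = k² = 0.193032816025
D = 1 − m·sn²u·sn²v = 0.9919952505432298
dn(u+v) = (dn u·dn v − m·sn u·sn v·cn u·cn v)/D = 0.9898511992359503/0.9919952505432298 = 0.9978386476083374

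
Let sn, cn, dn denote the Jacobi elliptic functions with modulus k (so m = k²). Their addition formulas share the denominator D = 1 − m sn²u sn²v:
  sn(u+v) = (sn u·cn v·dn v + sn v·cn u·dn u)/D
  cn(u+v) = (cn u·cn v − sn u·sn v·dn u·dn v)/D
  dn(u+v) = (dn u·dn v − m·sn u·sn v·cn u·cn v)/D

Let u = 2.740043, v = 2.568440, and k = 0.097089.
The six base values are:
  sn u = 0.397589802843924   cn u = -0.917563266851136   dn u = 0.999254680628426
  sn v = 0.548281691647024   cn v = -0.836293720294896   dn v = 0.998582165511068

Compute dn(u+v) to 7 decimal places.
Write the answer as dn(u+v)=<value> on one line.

dn(u+v)=0.9967076

m = k² = 0.009426273921
D = 1 − m·sn²u·sn²v = 0.9995520618843744
dn(u+v) = (dn u·dn v − m·sn u·sn v·cn u·cn v)/D = 0.9962611127520254/0.9995520618843744 = 0.9967075760654779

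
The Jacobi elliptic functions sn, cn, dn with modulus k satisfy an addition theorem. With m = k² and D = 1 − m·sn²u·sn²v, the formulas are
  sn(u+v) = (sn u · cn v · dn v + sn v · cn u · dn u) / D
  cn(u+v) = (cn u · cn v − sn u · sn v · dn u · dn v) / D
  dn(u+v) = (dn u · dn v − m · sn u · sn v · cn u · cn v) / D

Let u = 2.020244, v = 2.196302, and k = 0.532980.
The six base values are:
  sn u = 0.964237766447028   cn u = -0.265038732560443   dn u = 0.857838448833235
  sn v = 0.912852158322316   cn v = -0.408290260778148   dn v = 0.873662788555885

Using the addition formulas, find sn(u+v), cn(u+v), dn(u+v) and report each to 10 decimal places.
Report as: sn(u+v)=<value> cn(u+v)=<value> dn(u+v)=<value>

sn(u+v)=-0.7071257449 cn(u+v)=-0.7070878169 dn(u+v)=0.9262605148

m = k² = 0.2840676804
D = 1 − m·sn²u·sn²v = 0.7799147215066549
sn(u+v) = (sn u·cn v·dn v + sn v·cn u·dn u)/D = -0.5514977784384808/0.7799147215066549 = -0.7071257449443785
cn(u+v) = (cn u·cn v − sn u·sn v·dn u·dn v)/D = -0.5514681978140021/0.7799147215066549 = -0.7070878169201176
dn(u+v) = (dn u·dn v − m·sn u·sn v·cn u·cn v)/D = 0.7224042114702073/0.7799147215066549 = 0.9262605148350738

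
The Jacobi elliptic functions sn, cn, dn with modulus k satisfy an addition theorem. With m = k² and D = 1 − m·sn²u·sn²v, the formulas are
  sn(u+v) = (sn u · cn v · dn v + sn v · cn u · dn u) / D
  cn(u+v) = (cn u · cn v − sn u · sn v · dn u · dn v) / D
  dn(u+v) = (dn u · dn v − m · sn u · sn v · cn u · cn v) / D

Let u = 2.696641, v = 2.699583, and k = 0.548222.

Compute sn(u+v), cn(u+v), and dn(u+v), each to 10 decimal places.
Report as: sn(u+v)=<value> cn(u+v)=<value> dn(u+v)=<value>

sn(u+v)=-0.9774502703 cn(u+v)=0.2111657383 dn(u+v)=0.8443070157

sn u = 0.6550358628631086, cn u = -0.7555977887495323, dn u = 0.9332971381709888
sn v = 0.6529582184772337, cn v = -0.7573939298166029, dn v = 0.9337345980340925
m = k² = 0.300547361284
D = 1 − m·sn²u·sn²v = 0.9450188448083876
sn(u+v) = (sn u·cn v·dn v + sn v·cn u·dn u)/D = -0.9237089253209679/0.9450188448083876 = -0.9774502703258362
cn(u+v) = (cn u·cn v − sn u·sn v·dn u·dn v)/D = 0.1995556020896478/0.9450188448083876 = 0.2111657383193346
dn(u+v) = (dn u·dn v − m·sn u·sn v·cn u·cn v)/D = 0.7978860406615931/0.9450188448083876 = 0.8443070157223931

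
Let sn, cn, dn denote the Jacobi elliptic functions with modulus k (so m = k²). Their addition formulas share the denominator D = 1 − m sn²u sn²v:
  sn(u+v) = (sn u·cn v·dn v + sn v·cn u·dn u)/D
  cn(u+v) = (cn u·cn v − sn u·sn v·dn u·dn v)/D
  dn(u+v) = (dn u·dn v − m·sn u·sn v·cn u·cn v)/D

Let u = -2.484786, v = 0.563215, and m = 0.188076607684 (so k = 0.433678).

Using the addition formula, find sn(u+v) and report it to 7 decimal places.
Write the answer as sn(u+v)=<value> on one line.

sn u = -0.7224598319730841, cn u = -0.6914128948648723, dn u = 0.9496492781545271
sn v = 0.5294661588099398, cn v = 0.8483310595958677, dn v = 0.9732808713443199
m = k² = 0.188076607684
D = 1 − m·sn²u·sn²v = 0.9724806223182768
sn(u+v) = (sn u·cn v·dn v + sn v·cn u·dn u)/D = -0.9441567094980256/0.9724806223182768 = -0.9708745735696713

sn(u+v)=-0.9708746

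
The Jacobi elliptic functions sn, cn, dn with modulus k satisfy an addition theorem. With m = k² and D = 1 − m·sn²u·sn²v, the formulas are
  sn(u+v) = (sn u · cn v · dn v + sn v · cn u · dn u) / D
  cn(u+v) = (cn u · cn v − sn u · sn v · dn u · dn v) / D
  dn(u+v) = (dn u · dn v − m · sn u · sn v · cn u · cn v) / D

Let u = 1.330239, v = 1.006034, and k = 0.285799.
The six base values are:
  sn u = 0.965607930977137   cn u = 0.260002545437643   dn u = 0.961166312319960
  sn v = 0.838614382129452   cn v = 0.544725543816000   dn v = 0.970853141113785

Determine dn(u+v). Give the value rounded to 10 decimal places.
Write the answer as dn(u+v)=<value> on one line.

m = k² = 0.081681068401
D = 1 − m·sn²u·sn²v = 0.9464391241047032
dn(u+v) = (dn u·dn v − m·sn u·sn v·cn u·cn v)/D = 0.9237834844641772/0.9464391241047032 = 0.9760622325688856

dn(u+v)=0.9760622326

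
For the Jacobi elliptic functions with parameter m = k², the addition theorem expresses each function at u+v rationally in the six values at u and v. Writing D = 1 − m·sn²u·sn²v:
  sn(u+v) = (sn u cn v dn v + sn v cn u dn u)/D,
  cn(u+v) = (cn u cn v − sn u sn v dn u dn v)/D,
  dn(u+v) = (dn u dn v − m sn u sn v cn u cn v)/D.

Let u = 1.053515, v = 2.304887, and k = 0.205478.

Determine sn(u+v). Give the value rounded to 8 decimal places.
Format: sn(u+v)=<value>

sn(u+v)=-0.18177848

sn u = 0.8658939245962022, cn u = 0.5002276595185301, dn u = 0.9840445660056623
sn v = 0.7621910332149212, cn v = -0.6473521675925485, dn v = 0.9876599693339506
m = k² = 0.042221208484
D = 1 − m·sn²u·sn²v = 0.9816097465235202
sn(u+v) = (sn u·cn v·dn v + sn v·cn u·dn u)/D = -0.1784355253673677/0.9816097465235202 = -0.1817784776478808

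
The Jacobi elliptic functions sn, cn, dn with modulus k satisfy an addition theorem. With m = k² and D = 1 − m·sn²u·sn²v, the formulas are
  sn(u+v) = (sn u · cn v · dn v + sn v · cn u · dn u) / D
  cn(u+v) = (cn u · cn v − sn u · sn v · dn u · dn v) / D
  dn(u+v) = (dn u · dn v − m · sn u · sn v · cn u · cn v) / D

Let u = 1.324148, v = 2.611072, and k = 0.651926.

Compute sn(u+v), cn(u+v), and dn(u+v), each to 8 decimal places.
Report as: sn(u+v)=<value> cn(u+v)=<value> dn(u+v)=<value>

sn u = 0.934926865282778, cn u = 0.3548404663683644, dn u = 0.7927836606531661
sn v = 0.7985706947803309, cn v = -0.6019010262809489, dn v = 0.8537952157306383
m = k² = 0.425007509476
D = 1 − m·sn²u·sn²v = 0.7630926033882942
sn(u+v) = (sn u·cn v·dn v + sn v·cn u·dn u)/D = -0.2558118197721613/0.7630926033882942 = -0.3352303752340177
cn(u+v) = (cn u·cn v − sn u·sn v·dn u·dn v)/D = -0.7189371559536896/0.7630926033882942 = -0.942136187353219
dn(u+v) = (dn u·dn v − m·sn u·sn v·cn u·cn v)/D = 0.7446461998128561/0.7630926033882942 = 0.9758267823675237

sn(u+v)=-0.33523038 cn(u+v)=-0.94213619 dn(u+v)=0.97582678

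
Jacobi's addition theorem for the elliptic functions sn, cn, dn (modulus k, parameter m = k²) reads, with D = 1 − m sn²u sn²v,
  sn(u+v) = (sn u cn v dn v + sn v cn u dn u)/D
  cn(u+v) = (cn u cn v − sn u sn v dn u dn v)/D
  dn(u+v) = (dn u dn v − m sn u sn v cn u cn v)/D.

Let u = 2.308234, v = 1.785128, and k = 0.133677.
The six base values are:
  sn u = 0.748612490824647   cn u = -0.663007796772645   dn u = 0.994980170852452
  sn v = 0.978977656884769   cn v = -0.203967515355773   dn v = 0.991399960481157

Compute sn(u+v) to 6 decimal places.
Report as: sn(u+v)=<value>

sn(u+v)=-0.804917

m = k² = 0.017869540329
D = 1 − m·sn²u·sn²v = 0.990402169422297
sn(u+v) = (sn u·cn v·dn v + sn v·cn u·dn u)/D = -0.7971910668506864/0.990402169422297 = -0.8049165192314644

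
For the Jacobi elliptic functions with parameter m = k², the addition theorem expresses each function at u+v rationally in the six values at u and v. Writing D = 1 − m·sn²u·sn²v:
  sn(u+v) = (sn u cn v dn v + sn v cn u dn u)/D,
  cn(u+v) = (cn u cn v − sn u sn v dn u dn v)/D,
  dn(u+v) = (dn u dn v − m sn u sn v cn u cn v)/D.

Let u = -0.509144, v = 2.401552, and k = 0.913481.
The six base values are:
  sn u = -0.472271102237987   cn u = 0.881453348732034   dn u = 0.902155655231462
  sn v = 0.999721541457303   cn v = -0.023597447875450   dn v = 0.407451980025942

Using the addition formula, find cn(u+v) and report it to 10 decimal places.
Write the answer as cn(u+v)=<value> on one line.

m = k² = 0.834447537361
D = 1 − m·sn²u·sn²v = 0.8139884625549974
cn(u+v) = (cn u·cn v − sn u·sn v·dn u·dn v)/D = 0.1527514343234409/0.8139884625549974 = 0.1876579845419126

cn(u+v)=0.1876579845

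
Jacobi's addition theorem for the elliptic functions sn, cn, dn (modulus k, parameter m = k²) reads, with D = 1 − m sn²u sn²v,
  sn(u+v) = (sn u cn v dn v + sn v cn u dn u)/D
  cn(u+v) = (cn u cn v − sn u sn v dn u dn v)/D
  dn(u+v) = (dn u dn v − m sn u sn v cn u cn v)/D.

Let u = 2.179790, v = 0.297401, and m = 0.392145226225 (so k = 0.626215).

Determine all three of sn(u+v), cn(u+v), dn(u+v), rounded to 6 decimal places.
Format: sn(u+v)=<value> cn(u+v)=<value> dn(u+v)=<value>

sn u = 0.9488443950428334, cn u = -0.315744064070569, dn u = 0.8043316623695905
sn v = 0.2914235841574807, cn v = 0.9565941117301568, dn v = 0.9832070004591582
m = k² = 0.392145226225
D = 1 − m·sn²u·sn²v = 0.9700162246117799
sn(u+v) = (sn u·cn v·dn v + sn v·cn u·dn u)/D = 0.8184058521956281/0.9700162246117799 = 0.8437032612760375
cn(u+v) = (cn u·cn v − sn u·sn v·dn u·dn v)/D = -0.5207142566725428/0.9700162246117799 = -0.5368098424136599
dn(u+v) = (dn u·dn v − m·sn u·sn v·cn u·cn v)/D = 0.8235758949575753/0.9700162246117799 = 0.8490331131184812

sn(u+v)=0.843703 cn(u+v)=-0.536810 dn(u+v)=0.849033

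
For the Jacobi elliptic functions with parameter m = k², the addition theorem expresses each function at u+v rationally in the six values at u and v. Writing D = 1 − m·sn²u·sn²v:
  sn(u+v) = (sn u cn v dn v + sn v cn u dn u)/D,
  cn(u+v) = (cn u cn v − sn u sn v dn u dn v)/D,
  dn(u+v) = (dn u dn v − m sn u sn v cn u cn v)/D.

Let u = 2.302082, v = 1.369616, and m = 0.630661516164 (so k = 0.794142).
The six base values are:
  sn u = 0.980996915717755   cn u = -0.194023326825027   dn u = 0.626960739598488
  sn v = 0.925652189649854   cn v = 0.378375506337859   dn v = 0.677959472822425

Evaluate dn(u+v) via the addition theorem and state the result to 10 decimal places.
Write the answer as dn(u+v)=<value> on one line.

m = k² = 0.630661516164
D = 1 − m·sn²u·sn²v = 0.479971339072529
dn(u+v) = (dn u·dn v − m·sn u·sn v·cn u·cn v)/D = 0.4670964952032552/0.479971339072529 = 0.9731758069259877

dn(u+v)=0.9731758069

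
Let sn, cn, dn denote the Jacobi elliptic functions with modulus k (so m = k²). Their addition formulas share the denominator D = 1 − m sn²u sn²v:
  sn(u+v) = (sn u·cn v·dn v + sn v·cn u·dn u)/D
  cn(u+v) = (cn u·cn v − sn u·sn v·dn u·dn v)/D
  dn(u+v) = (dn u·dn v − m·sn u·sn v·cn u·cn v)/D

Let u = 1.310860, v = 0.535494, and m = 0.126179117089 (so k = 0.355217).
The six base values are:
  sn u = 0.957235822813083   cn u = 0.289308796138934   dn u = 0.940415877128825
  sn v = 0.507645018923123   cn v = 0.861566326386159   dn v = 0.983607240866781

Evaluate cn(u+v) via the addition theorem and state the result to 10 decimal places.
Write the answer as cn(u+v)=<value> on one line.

m = k² = 0.126179117089
D = 1 − m·sn²u·sn²v = 0.9702048464143072
cn(u+v) = (cn u·cn v − sn u·sn v·dn u·dn v)/D = -0.2002320158684612/0.9702048464143072 = -0.2063811746647945

cn(u+v)=-0.2063811747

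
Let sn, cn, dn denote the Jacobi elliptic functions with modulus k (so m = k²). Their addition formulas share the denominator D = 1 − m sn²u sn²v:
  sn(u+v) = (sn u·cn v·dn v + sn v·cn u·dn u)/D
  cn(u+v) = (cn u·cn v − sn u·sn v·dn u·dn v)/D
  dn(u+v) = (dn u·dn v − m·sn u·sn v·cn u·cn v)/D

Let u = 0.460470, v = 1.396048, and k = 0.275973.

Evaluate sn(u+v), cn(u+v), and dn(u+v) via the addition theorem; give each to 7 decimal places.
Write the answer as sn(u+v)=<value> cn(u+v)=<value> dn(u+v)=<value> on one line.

sn(u+v)=0.9701914 cn(u+v)=-0.2423398 dn(u+v)=0.9634894

sn u = 0.4433054973304222, cn u = 0.896370590791904, dn u = 0.9924882061000147
sn v = 0.9804392240929208, cn v = 0.1968220715775328, dn v = 0.9626989677479293
m = k² = 0.076161096729
D = 1 − m·sn²u·sn²v = 0.9856126510082816
sn(u+v) = (sn u·cn v·dn v + sn v·cn u·dn u)/D = 0.9562329502063042/0.9856126510082816 = 0.9701914329407988
cn(u+v) = (cn u·cn v − sn u·sn v·dn u·dn v)/D = -0.2388531824517323/0.9856126510082816 = -0.2423398098709321
dn(u+v) = (dn u·dn v − m·sn u·sn v·cn u·cn v)/D = 0.9496272970916143/0.9856126510082816 = 0.9634893546873061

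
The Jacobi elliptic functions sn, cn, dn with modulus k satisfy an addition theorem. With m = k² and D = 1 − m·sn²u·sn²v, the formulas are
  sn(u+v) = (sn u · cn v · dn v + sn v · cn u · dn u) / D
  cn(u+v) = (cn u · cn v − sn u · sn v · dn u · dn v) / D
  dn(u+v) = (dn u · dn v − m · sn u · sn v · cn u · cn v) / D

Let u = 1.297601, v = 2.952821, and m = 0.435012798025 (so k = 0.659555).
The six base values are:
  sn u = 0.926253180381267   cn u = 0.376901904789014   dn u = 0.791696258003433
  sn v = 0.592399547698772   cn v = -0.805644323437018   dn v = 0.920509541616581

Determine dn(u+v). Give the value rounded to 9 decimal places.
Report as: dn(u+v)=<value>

m = k² = 0.435012798025
D = 1 − m·sn²u·sn²v = 0.8690242497229148
dn(u+v) = (dn u·dn v − m·sn u·sn v·cn u·cn v)/D = 0.8012439534649435/0.8690242497229148 = 0.9220041370772072

dn(u+v)=0.922004137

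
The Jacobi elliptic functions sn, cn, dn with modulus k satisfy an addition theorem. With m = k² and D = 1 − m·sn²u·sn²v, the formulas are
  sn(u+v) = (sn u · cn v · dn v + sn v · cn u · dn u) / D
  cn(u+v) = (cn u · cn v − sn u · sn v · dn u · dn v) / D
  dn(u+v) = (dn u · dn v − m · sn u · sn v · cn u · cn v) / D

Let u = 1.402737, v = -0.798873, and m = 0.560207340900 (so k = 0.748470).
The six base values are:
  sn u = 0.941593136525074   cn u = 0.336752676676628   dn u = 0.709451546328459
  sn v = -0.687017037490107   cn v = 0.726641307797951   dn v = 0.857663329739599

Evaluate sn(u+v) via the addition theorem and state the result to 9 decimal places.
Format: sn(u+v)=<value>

m = k² = 0.5602073409
D = 1 − m·sn²u·sn²v = 0.7655715162778023
sn(u+v) = (sn u·cn v·dn v + sn v·cn u·dn u)/D = 0.4226786124456322/0.7655715162778023 = 0.5521085926768665

sn(u+v)=0.552108593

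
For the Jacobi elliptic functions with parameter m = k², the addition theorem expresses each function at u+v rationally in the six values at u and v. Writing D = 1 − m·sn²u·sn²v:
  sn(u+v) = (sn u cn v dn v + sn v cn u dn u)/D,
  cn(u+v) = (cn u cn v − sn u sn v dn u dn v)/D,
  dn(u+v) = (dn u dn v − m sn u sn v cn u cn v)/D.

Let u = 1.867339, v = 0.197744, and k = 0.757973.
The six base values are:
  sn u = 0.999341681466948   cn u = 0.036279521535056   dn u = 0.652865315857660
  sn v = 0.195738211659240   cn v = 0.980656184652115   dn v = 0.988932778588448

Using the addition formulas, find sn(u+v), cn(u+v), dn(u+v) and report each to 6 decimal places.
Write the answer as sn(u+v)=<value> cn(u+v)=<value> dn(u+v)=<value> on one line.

sn(u+v)=0.995689 cn(u+v)=-0.092754 dn(u+v)=0.656064

m = k² = 0.574523068729
D = 1 − m·sn²u·sn²v = 0.9780170127887408
sn(u+v) = (sn u·cn v·dn v + sn v·cn u·dn u)/D = 0.9738007912770342/0.9780170127887408 = 0.9956890100513851
cn(u+v) = (cn u·cn v − sn u·sn v·dn u·dn v)/D = -0.0907154684297786/0.9780170127887408 = -0.09275448917919165
dn(u+v) = (dn u·dn v − m·sn u·sn v·cn u·cn v)/D = 0.6416416105338991/0.9780170127887408 = 0.6560638538426924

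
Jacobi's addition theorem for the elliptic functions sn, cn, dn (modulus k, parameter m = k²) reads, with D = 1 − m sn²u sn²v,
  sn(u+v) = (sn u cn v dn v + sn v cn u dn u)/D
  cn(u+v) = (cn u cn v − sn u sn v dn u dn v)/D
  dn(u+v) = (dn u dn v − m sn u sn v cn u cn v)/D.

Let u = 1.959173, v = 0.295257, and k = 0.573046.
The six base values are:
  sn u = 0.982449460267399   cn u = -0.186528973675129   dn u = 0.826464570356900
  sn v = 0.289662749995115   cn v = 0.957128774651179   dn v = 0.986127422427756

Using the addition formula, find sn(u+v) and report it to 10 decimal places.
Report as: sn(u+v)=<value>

m = k² = 0.328381718116
D = 1 − m·sn²u·sn²v = 0.9734059361880912
sn(u+v) = (sn u·cn v·dn v + sn v·cn u·dn u)/D = 0.882631547980095/0.9734059361880912 = 0.9067455982819732

sn(u+v)=0.9067455983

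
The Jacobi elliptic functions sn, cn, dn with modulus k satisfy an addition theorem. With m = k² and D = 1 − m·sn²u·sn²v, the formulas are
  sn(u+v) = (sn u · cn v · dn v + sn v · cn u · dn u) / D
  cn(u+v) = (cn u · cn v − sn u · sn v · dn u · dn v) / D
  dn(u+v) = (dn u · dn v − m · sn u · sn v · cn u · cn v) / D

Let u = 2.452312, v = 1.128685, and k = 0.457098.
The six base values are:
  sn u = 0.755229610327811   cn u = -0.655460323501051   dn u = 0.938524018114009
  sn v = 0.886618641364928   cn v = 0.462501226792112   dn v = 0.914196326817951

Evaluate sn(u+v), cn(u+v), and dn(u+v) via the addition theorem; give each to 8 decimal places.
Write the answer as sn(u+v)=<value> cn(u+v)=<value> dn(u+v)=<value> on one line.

m = k² = 0.208938581604
D = 1 − m·sn²u·sn²v = 0.9063192462031063
sn(u+v) = (sn u·cn v·dn v + sn v·cn u·dn u)/D = -0.2260931241992057/0.9063192462031063 = -0.2494630067124694
cn(u+v) = (cn u·cn v − sn u·sn v·dn u·dn v)/D = -0.8776653549206607/0.9063192462031063 = -0.9683843288085441
dn(u+v) = (dn u·dn v − m·sn u·sn v·cn u·cn v)/D = 0.9004077035213561/0.9063192462031063 = 0.9934774168081327

sn(u+v)=-0.24946301 cn(u+v)=-0.96838433 dn(u+v)=0.99347742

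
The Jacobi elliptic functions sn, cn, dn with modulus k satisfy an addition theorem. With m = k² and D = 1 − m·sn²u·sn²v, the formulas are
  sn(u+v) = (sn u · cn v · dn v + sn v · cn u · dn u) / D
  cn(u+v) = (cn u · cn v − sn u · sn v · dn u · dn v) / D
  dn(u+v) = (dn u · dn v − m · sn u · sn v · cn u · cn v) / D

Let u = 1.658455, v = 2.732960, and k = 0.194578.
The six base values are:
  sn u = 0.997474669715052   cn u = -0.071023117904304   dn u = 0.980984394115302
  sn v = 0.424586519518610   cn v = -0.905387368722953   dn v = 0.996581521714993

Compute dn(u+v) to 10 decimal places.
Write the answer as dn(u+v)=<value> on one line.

dn(u+v)=0.9832771261

m = k² = 0.037860598084
D = 1 − m·sn²u·sn²v = 0.9932091580219993
dn(u+v) = (dn u·dn v − m·sn u·sn v·cn u·cn v)/D = 0.9765998465583869/0.9932091580219993 = 0.983277126142604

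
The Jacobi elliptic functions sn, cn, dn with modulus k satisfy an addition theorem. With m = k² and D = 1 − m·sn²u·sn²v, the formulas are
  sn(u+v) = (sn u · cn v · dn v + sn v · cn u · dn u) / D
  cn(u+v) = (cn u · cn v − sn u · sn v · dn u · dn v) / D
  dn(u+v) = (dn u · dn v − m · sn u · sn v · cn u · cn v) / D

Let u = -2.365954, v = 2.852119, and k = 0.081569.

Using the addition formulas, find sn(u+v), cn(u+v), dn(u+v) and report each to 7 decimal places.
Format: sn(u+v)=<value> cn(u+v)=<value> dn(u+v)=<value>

sn u = -0.7035756315017017, cn u = -0.7106203844226407, dn u = 0.9983518379872217
sn v = 0.2904442346690518, cn v = -0.9568919199928008, dn v = 0.9997193230469739
m = k² = 0.006653501761
D = 1 − m·sn²u·sn²v = 0.9997221583338006
sn(u+v) = (sn u·cn v·dn v + sn v·cn u·dn u)/D = 0.4670014519809453/0.9997221583338006 = 0.4671312405031405
cn(u+v) = (cn u·cn v − sn u·sn v·dn u·dn v)/D = 0.8839423271409066/0.9997221583338006 = 0.8841879914056723
dn(u+v) = (dn u·dn v − m·sn u·sn v·cn u·cn v)/D = 0.9989961608008692/0.9997221583338006 = 0.9992738006986447

sn(u+v)=0.4671312 cn(u+v)=0.8841880 dn(u+v)=0.9992738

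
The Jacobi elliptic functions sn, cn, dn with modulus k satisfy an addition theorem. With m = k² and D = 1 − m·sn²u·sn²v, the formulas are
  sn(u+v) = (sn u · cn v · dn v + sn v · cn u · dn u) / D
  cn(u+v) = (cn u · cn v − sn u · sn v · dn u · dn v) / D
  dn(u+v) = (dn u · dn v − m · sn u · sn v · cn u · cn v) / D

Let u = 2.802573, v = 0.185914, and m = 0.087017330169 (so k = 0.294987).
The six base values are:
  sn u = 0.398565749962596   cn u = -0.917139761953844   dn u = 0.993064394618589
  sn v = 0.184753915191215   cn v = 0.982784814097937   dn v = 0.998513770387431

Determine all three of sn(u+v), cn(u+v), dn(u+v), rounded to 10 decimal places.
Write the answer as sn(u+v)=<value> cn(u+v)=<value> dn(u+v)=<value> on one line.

sn(u+v)=0.2229574466 cn(u+v)=-0.9748281782 dn(u+v)=0.9978348393

m = k² = 0.087017330169
D = 1 − m·sn²u·sn²v = 0.9995281618998462
sn(u+v) = (sn u·cn v·dn v + sn v·cn u·dn u)/D = 0.222852246831468/0.9995281618998462 = 0.2229574466495102
cn(u+v) = (cn u·cn v − sn u·sn v·dn u·dn v)/D = -0.9743682171094518/0.9995281618998462 = -0.9748281781850229
dn(u+v) = (dn u·dn v − m·sn u·sn v·cn u·cn v)/D = 0.9973640228019573/0.9995281618998462 = 0.9978348392967983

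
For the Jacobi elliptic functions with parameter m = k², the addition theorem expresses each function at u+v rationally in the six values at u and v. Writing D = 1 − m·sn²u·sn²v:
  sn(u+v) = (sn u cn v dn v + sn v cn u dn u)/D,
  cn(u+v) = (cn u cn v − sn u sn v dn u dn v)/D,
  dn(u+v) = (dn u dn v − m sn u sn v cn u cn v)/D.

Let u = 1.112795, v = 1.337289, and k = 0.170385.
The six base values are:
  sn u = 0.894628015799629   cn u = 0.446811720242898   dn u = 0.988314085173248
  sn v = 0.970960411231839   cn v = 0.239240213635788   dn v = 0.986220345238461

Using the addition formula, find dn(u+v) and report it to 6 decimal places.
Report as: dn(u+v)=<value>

dn(u+v)=0.993769

m = k² = 0.029031048225
D = 1 − m·sn²u·sn²v = 0.9780946220186711
dn(u+v) = (dn u·dn v − m·sn u·sn v·cn u·cn v)/D = 0.9719997960613413/0.9780946220186711 = 0.9937686745023188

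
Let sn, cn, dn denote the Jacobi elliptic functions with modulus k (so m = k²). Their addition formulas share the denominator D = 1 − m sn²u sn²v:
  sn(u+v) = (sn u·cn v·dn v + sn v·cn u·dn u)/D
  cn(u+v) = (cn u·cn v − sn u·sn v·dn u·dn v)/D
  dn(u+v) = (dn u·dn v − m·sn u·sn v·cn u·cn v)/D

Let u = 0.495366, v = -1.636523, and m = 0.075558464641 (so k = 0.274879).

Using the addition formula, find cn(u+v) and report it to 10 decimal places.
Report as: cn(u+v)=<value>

sn u = 0.4740719408391864, cn u = 0.8804861128427676, dn u = 0.9914729814404221
sn v = -0.9994427225706277, cn v = -0.03338029809051088, dn v = 0.9615226081312853
m = k² = 0.075558464641
D = 1 − m·sn²u·sn²v = 0.9830375942732681
cn(u+v) = (cn u·cn v − sn u·sn v·dn u·dn v)/D = 0.4223012634393792/0.9830375942732681 = 0.4295881112782615

cn(u+v)=0.4295881113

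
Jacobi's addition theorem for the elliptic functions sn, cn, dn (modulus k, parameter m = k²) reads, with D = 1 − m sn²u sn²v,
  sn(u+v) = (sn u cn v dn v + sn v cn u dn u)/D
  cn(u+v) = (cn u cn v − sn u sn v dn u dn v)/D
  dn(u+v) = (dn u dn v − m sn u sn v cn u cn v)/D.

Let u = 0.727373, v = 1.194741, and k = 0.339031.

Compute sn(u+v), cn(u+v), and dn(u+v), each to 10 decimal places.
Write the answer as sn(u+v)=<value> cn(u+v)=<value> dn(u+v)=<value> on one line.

sn(u+v)=0.9595056930 cn(u+v)=-0.2816892350 dn(u+v)=0.9456101180

sn u = 0.6599516840710502, cn u = 0.7513080424777741, dn u = 0.9746479297327937
sn v = 0.9208392191681358, cn v = 0.3899424732467828, dn v = 0.9500186866347655
m = k² = 0.114942018961
D = 1 − m·sn²u·sn²v = 0.9575506817266361
sn(u+v) = (sn u·cn v·dn v + sn v·cn u·dn u)/D = 0.9187753304530288/0.9575506817266361 = 0.9595056930003033
cn(u+v) = (cn u·cn v − sn u·sn v·dn u·dn v)/D = -0.2697317189840179/0.9575506817266361 = -0.2816892349735923
dn(u+v) = (dn u·dn v − m·sn u·sn v·cn u·cn v)/D = 0.9054696131051915/0.9575506817266361 = 0.9456101179652099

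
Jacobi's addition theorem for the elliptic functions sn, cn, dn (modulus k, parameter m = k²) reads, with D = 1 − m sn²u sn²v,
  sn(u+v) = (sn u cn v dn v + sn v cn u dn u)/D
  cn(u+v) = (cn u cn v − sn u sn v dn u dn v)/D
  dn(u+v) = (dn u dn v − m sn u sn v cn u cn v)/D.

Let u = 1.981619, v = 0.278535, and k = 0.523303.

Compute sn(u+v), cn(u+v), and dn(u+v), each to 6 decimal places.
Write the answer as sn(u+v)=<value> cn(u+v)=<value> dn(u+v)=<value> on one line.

sn(u+v)=0.884740 cn(u+v)=-0.466085 dn(u+v)=0.886365

sn u = 0.9709118857382025, cn u = -0.2394370692526277, dn u = 0.8613092320643264
sn v = 0.274014553624224, cn v = 0.9617255452581663, dn v = 0.9896658786581681
m = k² = 0.273846029809
D = 1 − m·sn²u·sn²v = 0.980617341494094
sn(u+v) = (sn u·cn v·dn v + sn v·cn u·dn u)/D = 0.8675914234804328/0.980617341494094 = 0.8847400374936752
cn(u+v) = (cn u·cn v − sn u·sn v·dn u·dn v)/D = -0.457050864064538/0.980617341494094 = -0.4660848271030609
dn(u+v) = (dn u·dn v − m·sn u·sn v·cn u·cn v)/D = 0.8691848994857017/0.980617341494094 = 0.8863650097818881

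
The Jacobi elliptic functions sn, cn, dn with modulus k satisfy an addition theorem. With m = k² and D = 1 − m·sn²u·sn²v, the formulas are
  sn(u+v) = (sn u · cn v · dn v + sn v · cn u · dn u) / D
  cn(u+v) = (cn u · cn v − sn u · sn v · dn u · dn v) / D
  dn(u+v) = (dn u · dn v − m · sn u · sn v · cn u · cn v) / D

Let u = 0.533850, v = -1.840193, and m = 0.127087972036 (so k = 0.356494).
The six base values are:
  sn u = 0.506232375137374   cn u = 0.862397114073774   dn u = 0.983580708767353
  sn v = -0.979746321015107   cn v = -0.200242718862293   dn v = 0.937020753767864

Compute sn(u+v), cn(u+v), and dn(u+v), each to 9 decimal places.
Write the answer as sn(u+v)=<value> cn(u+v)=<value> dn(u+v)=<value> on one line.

m = k² = 0.127087972036
D = 1 − m·sn²u·sn²v = 0.9687369341948513
sn(u+v) = (sn u·cn v·dn v + sn v·cn u·dn u)/D = -0.9260424235603056/0.9687369341948513 = -0.9559276526707114
cn(u+v) = (cn u·cn v − sn u·sn v·dn u·dn v)/D = 0.2844234122567886/0.9687369341948513 = 0.2936023209367795
dn(u+v) = (dn u·dn v − m·sn u·sn v·cn u·cn v)/D = 0.9107504468470315/0.9687369341948513 = 0.9401421734828205

sn(u+v)=-0.955927653 cn(u+v)=0.293602321 dn(u+v)=0.940142173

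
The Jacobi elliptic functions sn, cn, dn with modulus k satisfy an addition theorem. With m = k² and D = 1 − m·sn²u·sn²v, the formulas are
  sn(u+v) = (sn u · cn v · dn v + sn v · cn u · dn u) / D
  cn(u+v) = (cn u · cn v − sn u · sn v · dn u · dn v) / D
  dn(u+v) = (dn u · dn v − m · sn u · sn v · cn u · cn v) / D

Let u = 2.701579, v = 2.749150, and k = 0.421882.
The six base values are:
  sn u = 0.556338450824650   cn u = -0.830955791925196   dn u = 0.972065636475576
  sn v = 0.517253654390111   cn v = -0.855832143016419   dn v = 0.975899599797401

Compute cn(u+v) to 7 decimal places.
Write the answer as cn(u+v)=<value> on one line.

m = k² = 0.177984421924
D = 1 − m·sn²u·sn²v = 0.9852610250299261
cn(u+v) = (cn u·cn v − sn u·sn v·dn u·dn v)/D = 0.4381707903859386/0.9852610250299261 = 0.4447255897213936

cn(u+v)=0.4447256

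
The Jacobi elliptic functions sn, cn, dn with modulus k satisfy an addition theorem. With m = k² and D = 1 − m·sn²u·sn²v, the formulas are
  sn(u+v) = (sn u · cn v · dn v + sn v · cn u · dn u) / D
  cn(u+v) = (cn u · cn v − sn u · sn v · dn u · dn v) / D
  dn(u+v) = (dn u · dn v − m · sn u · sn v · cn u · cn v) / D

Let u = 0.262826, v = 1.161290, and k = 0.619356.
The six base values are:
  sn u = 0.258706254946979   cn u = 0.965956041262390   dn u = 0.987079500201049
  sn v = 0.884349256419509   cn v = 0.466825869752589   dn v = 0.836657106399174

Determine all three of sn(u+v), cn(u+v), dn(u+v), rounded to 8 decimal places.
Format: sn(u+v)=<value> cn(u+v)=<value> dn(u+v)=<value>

m = k² = 0.383601854736
D = 1 − m·sn²u·sn²v = 0.9799209950597927
sn(u+v) = (sn u·cn v·dn v + sn v·cn u·dn u)/D = 0.9442489917240605/0.9799209950597927 = 0.9635970618901215
cn(u+v) = (cn u·cn v − sn u·sn v·dn u·dn v)/D = 0.261990454381585/0.9799209950597927 = 0.2673587520855178
dn(u+v) = (dn u·dn v − m·sn u·sn v·cn u·cn v)/D = 0.7862718235530711/0.9799209950597927 = 0.8023828732285652

sn(u+v)=0.96359706 cn(u+v)=0.26735875 dn(u+v)=0.80238287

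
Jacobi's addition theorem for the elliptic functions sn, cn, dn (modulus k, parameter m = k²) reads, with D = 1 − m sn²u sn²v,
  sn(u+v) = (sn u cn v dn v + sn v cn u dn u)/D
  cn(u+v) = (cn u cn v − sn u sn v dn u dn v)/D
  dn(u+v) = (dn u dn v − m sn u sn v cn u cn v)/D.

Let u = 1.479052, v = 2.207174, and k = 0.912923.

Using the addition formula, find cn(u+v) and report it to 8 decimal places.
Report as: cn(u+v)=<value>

cn(u+v)=-0.63370101

sn u = 0.9256430088220482, cn u = 0.378397965400008, dn u = 0.5347018411587441
sn v = 0.9985067604966307, cn v = 0.05462828244164618, dn v = 0.411167549977042
m = k² = 0.833428403929
D = 1 − m·sn²u·sn²v = 0.2880370932412546
cn(u+v) = (cn u·cn v − sn u·sn v·dn u·dn v)/D = -0.1825293974510717/0.2880370932412546 = -0.6337010118977571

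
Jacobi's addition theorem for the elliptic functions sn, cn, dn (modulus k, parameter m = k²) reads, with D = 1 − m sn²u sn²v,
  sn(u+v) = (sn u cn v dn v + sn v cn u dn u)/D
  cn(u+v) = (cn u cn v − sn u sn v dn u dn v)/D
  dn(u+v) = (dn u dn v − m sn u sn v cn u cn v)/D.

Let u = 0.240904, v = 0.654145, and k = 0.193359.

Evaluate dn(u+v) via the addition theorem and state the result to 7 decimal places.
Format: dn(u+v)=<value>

dn(u+v)=0.9886244

sn u = 0.2384970004303815, cn u = 0.9711432339185145, dn u = 0.9989361124874745
sn v = 0.6072104449731611, cn v = 0.7945410470929087, dn v = 0.9930835739189794
m = k² = 0.037387702881
D = 1 − m·sn²u·sn²v = 0.9992158970418425
dn(u+v) = (dn u·dn v − m·sn u·sn v·cn u·cn v)/D = 0.9878492166251768/0.9992158970418425 = 0.9886243999416777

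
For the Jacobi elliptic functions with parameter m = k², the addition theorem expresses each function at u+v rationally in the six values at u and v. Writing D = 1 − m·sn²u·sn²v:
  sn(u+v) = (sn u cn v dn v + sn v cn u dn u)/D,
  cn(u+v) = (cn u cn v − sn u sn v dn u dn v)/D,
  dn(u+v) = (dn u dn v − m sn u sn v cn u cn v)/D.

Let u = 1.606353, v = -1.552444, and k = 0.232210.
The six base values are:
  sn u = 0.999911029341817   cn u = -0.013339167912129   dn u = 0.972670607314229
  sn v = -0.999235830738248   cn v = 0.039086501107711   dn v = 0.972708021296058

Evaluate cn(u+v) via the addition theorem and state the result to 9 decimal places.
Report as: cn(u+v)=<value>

cn(u+v)=0.998547338

m = k² = 0.0539214841
D = 1 − m·sn²u·sn²v = 0.9461704744687843
cn(u+v) = (cn u·cn v − sn u·sn v·dn u·dn v)/D = 0.9447960081560799/0.9461704744687843 = 0.998547337557245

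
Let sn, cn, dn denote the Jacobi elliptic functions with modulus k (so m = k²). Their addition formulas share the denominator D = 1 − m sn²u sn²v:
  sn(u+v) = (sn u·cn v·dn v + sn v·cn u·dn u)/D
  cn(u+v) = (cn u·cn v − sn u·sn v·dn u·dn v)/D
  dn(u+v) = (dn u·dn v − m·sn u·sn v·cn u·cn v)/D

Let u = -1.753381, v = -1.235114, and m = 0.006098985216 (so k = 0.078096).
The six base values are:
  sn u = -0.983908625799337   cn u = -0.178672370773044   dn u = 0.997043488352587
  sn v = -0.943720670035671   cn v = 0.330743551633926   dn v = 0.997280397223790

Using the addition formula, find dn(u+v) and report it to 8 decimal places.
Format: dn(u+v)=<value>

dn(u+v)=0.99992460

m = k² = 0.006098985216
D = 1 − m·sn²u·sn²v = 0.9947415947683236
dn(u+v) = (dn u·dn v − m·sn u·sn v·cn u·cn v)/D = 0.9946665867262646/0.9947415947683236 = 0.9999245954502621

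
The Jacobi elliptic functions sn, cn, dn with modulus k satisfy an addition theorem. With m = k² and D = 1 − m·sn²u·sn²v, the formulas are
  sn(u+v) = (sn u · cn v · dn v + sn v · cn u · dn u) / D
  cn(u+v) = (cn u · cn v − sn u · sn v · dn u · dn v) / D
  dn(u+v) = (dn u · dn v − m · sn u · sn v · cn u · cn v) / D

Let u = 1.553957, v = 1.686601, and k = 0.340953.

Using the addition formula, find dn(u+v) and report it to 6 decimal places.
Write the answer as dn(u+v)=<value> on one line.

dn(u+v)=1.000000

sn u = 0.9980906159808632, cn u = 0.06176667621736763, dn u = 0.9403161998735375
sn v = 0.9980224081560844, cn v = -0.06285915063322226, dn v = 0.9403246158110601
m = k² = 0.116248948209
D = 1 − m·sn²u·sn²v = 0.8846521346487116
dn(u+v) = (dn u·dn v − m·sn u·sn v·cn u·cn v)/D = 0.8846520649713254/0.8846521346487116 = 0.9999999212375311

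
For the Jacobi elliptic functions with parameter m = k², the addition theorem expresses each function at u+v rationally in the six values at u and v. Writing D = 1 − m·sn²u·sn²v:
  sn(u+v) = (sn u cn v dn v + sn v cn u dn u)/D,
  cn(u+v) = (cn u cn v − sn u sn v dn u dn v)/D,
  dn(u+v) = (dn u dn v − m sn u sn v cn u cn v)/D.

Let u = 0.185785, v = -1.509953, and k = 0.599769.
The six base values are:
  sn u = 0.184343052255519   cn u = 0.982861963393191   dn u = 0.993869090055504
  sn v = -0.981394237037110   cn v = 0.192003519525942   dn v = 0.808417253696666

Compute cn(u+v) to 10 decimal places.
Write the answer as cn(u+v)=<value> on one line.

m = k² = 0.359722853361
D = 1 − m·sn²u·sn²v = 0.9882264187711953
cn(u+v) = (cn u·cn v − sn u·sn v·dn u·dn v)/D = 0.3340696496777908/0.9882264187711953 = 0.3380497053430204

cn(u+v)=0.3380497053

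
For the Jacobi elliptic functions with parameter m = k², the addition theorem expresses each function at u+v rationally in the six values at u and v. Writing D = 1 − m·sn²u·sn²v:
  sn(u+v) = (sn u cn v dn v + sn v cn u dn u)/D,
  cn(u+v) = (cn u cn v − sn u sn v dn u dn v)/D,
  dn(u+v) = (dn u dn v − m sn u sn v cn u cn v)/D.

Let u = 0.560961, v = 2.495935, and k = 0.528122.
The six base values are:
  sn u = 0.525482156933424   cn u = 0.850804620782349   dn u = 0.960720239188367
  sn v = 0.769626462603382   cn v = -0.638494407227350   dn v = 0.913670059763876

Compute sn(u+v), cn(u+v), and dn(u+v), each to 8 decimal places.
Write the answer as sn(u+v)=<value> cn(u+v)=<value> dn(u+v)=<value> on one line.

m = k² = 0.278912846884
D = 1 − m·sn²u·sn²v = 0.9543811376881114
sn(u+v) = (sn u·cn v·dn v + sn v·cn u·dn u)/D = 0.3225290748846356/0.9543811376881114 = 0.3379457767427472
cn(u+v) = (cn u·cn v − sn u·sn v·dn u·dn v)/D = -0.8982306785168913/0.9543811376881114 = -0.9411655815964273
dn(u+v) = (dn u·dn v − m·sn u·sn v·cn u·cn v)/D = 0.9390577436565816/0.9543811376881114 = 0.9839441566619295

sn(u+v)=0.33794578 cn(u+v)=-0.94116558 dn(u+v)=0.98394416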